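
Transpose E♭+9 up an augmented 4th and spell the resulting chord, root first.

A C# E# G B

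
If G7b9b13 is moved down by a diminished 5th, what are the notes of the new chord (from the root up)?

C#, E#, G#, B, D, A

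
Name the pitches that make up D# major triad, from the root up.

D-sharp – F-double-sharp – A-sharp

D# major triad: major triad on D-sharp.
- root: D-sharp
- major 3rd: F-double-sharp
- perfect 5th: A-sharp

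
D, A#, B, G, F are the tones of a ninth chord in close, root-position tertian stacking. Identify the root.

G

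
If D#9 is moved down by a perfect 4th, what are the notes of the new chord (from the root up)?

A# C## E# G# B#

D# down a perfect 4th → A#. New chord: A# dominant ninth.
- root: A#
- major 3rd: C##
- perfect 5th: E#
- minor 7th: G#
- major 9th: B#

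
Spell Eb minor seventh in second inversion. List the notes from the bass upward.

In root position, Eb minor seventh is Eb–Gb–Bb–Db.
Second inversion puts the fifth (Bb) in the bass.

Bb  Db  Eb  Gb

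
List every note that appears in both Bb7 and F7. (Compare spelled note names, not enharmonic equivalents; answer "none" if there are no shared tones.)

F

Bb7: Bb D F Ab
F7: F A C Eb
Common to both → F.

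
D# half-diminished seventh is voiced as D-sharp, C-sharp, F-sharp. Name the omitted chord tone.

The full D# half-diminished seventh chord is D-sharp, F-sharp, A, C-sharp.
Comparing with the voicing, the diminished 5th (5th) — A — is absent.

A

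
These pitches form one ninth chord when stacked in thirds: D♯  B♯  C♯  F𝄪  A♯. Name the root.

B♯

Stacking in thirds gives B♯ – D♯ – F𝄪 – A♯ – C♯, so B♯ is the root — B♯ minor seventh flat nine.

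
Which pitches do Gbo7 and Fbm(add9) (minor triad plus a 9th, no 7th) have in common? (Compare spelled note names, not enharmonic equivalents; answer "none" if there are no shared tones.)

Gb

Gbo7 = Gb, Bbb, Dbb, Fbb.
Fbm(add9) = Fb, Abb, Cb, Gb.
Shared: Gb.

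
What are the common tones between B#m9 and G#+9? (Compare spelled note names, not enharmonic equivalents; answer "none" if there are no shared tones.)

B♯ – A♯

B#m9: B♯ D♯ F𝄪 A♯ C𝄪
G#+9: G♯ B♯ D𝄪 F♯ A♯
Common to both → B♯, A♯.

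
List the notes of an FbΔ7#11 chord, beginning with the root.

Root Fb, quality major seventh sharp eleven:
root → Fb
3rd (major 3rd) → Ab
5th (perfect 5th) → Cb
7th (major 7th) → Eb
11th (augmented 11th) → Bb

Fb, Ab, Cb, Eb, Bb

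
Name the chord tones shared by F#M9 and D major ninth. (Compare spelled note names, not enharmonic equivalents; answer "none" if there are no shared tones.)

F# C#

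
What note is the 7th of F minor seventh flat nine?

E♭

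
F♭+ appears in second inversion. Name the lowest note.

C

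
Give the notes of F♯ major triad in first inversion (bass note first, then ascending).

A#  C#  F#

In root position, F♯ major triad is F#–A#–C#.
First inversion puts the third (A#) in the bass.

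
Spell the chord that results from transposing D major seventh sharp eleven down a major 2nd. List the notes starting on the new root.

Transposed root: D → C (major 2nd down). So we spell C major seventh sharp eleven:
Root: C
Major 3rd (3rd): E
Perfect 5th (5th): G
Major 7th (7th): B
Augmented 11th (11th): F#

C  E  G  B  F#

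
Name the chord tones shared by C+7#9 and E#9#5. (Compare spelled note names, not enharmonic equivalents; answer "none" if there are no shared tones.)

D#

C+7#9 = C, E, G#, Bb, D#.
E#9#5 = E#, G##, B##, D#, F##.
Shared: D#.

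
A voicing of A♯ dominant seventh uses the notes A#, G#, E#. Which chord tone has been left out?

C##

The full A♯ dominant seventh chord is A#, C##, E#, G#.
Comparing with the voicing, the major 3rd (3rd) — C## — is absent.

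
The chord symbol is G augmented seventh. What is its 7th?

G augmented seventh is built on G; its 7th is a minor 7th above the root.
A seventh above G uses the letter F, and the minor 7th above G is F.

F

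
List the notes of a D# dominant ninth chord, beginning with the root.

D-sharp, F-double-sharp, A-sharp, C-sharp, E-sharp

Root D-sharp, quality dominant ninth:
- root: D-sharp
- major 3rd: F-double-sharp
- perfect 5th: A-sharp
- minor 7th: C-sharp
- major 9th: E-sharp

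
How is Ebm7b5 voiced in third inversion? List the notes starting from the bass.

Db, Eb, Gb, Bbb

Ebm7b5 = Eb–Gb–Bbb–Db; third inversion → seventh (Db) lowest.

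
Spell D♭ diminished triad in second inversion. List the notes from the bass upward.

Abb Db Fb

D♭ diminished triad = Db–Fb–Abb; second inversion → fifth (Abb) lowest.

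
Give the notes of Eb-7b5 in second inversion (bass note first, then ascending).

Bbb Db Eb Gb

Eb-7b5 = Eb–Gb–Bbb–Db; second inversion → fifth (Bbb) lowest.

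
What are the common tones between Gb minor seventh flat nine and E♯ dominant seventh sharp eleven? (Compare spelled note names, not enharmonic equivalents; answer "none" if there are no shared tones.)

Gb minor seventh flat nine = G-flat, B-double-flat, D-flat, F-flat, A-double-flat.
E♯ dominant seventh sharp eleven = E-sharp, G-double-sharp, B-sharp, D-sharp, A-double-sharp.
Shared: none.

none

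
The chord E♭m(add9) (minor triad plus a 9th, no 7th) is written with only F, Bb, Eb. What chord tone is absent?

E♭m(add9) = Eb, Gb, Bb, F. The voicing lacks the 3rd (minor 3rd), Gb.

Gb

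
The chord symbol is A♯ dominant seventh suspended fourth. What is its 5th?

A♯ dominant seventh suspended fourth is built on A#; its 5th is a perfect 5th above the root.
A fifth above A uses the letter E, and the perfect 5th above A# is E#.

E#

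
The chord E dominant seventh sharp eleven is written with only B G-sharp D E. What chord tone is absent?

E dominant seventh sharp eleven = E, G-sharp, B, D, A-sharp. The voicing lacks the 11th (augmented 11th), A-sharp.

A-sharp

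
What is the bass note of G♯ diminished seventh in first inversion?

B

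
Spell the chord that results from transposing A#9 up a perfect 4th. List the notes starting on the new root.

D# – F## – A# – C# – E#

A perfect 4th up from A# is D#, so the new chord is D# dominant ninth.
- root: D#
- major 3rd: F##
- perfect 5th: A#
- minor 7th: C#
- major 9th: E#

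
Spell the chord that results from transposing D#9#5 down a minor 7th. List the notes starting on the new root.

D# down a minor 7th → E#. New chord: E# dominant ninth sharp five.
E# — root
G## — major 3rd
B## — augmented 5th
D# — minor 7th
F## — major 9th

E# G## B## D# F##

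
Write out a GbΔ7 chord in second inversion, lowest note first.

Db  F  Gb  Bb

GbΔ7 = Gb–Bb–Db–F; second inversion → fifth (Db) lowest.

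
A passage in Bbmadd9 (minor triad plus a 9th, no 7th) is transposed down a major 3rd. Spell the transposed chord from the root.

G♭  B𝄫  D♭  A♭

A major 3rd down from B♭ is G♭, so the new chord is G♭ minor added-ninth.
- root: G♭
- minor 3rd: B𝄫
- perfect 5th: D♭
- major 9th: A♭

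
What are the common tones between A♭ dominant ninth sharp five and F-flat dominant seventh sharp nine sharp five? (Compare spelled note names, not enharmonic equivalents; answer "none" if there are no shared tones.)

A♭ dominant ninth sharp five: A-flat C E G-flat B-flat
F-flat dominant seventh sharp nine sharp five: F-flat A-flat C E-double-flat G
Common to both → A-flat, C.

A-flat, C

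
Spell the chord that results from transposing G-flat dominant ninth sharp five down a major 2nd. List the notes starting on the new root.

A major 2nd down from Gb is Fb, so the new chord is Fb dominant ninth sharp five.
root → Fb
3rd (major 3rd) → Ab
5th (augmented 5th) → C
7th (minor 7th) → Ebb
9th (major 9th) → Gb

Fb – Ab – C – Ebb – Gb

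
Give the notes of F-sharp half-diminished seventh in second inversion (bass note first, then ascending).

In root position, F-sharp half-diminished seventh is F-sharp–A–C–E.
Second inversion puts the fifth (C) in the bass.

C – E – F-sharp – A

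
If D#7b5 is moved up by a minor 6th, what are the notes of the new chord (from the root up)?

Transposed root: D♯ → B (minor 6th up). So we spell B dominant seventh flat five:
- root: B
- major 3rd: D♯
- diminished 5th: F
- minor 7th: A

B, D♯, F, A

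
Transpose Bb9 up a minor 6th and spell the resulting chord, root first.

G♭, B♭, D♭, F♭, A♭

B♭ up a minor 6th → G♭. New chord: G♭ dominant ninth.
root → G♭
3rd (major 3rd) → B♭
5th (perfect 5th) → D♭
7th (minor 7th) → F♭
9th (major 9th) → A♭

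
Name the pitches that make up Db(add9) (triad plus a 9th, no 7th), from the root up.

D♭, F, A♭, E♭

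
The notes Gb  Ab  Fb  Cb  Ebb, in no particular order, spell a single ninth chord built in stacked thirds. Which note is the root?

Fb

Arranged so that each adjacent pair is a third by letter name: Fb – Ab – Cb – Ebb – Gb.
The bottom of that stack, Fb, is the root (this is Fb dominant ninth).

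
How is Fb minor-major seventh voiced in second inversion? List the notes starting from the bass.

Fb minor-major seventh = Fb–Abb–Cb–Eb; second inversion → fifth (Cb) lowest.

Cb Eb Fb Abb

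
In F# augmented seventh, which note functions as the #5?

C𝄪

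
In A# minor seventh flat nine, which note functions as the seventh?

G#

A# minor seventh flat nine is built on A#; its 7th is a minor 7th above the root.
A seventh above A uses the letter G, and the minor 7th above A# is G#.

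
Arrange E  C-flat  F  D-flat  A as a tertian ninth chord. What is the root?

D-flat

Arranged so that each adjacent pair is a third by letter name: D-flat – F – A – C-flat – E.
The bottom of that stack, D-flat, is the root (this is D-flat dominant seventh sharp nine sharp five).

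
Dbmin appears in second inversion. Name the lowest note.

Ab

Dbmin in root position is Db–Fb–Ab.
Second inversion places the fifth in the bass, which is Ab.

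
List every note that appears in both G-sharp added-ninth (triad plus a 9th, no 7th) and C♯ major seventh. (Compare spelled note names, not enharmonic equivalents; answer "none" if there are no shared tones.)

G-sharp added-ninth: G-sharp B-sharp D-sharp A-sharp
C♯ major seventh: C-sharp E-sharp G-sharp B-sharp
Common to both → G-sharp, B-sharp.

G-sharp, B-sharp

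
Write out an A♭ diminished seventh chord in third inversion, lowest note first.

G-double-flat – A-flat – C-flat – E-double-flat

A♭ diminished seventh = A-flat–C-flat–E-double-flat–G-double-flat; third inversion → seventh (G-double-flat) lowest.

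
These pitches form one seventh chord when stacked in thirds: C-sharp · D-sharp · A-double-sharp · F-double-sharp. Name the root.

D-sharp

Stacking in thirds gives D-sharp – F-double-sharp – A-double-sharp – C-sharp, so D-sharp is the root — D-sharp augmented seventh.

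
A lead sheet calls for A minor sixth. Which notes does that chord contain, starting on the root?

A minor sixth is a minor sixth built on A.
A — root
C — minor 3rd
E — perfect 5th
F♯ — major 6th

A C E F♯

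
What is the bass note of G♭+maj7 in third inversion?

F

G♭+maj7 in root position is Gb–Bb–D–F.
Third inversion places the seventh in the bass, which is F.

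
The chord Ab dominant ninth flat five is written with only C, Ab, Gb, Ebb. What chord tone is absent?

Bb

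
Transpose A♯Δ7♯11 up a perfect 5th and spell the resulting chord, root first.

E#, G##, B#, D##, A##

A# up a perfect 5th → E#. New chord: E# major seventh sharp eleven.
- root: E#
- major 3rd: G##
- perfect 5th: B#
- major 7th: D##
- augmented 11th: A##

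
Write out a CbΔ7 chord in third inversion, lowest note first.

CbΔ7 = Cb–Eb–Gb–Bb; third inversion → seventh (Bb) lowest.

Bb, Cb, Eb, Gb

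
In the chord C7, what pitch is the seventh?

Bb

C7 is built on C; its 7th is a minor 7th above the root.
A seventh above C uses the letter B, and the minor 7th above C is Bb.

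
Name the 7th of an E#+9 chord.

Root of E#+9 = E#. The 7th is a minor 7th: E# up a minor 7th → D#.

D#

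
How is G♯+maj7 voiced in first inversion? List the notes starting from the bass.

B#, D##, F##, G#

G♯+maj7 = G#–B#–D##–F##; first inversion → third (B#) lowest.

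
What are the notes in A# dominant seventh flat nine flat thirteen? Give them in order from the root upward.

A# C## E# G# B F#

A# dominant seventh flat nine flat thirteen is a dominant seventh flat nine flat thirteen built on A#.
- root: A#
- major 3rd: C##
- perfect 5th: E#
- minor 7th: G#
- minor 9th: B
- minor 13th: F#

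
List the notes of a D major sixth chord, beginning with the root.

Root D, quality major sixth:
D — root
F# — major 3rd
A — perfect 5th
B — major 6th

D, F#, A, B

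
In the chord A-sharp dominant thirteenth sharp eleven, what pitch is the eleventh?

D##

A-sharp dominant thirteenth sharp eleven is built on A#; its 11th is an augmented 11th above the root.
A fourth above A uses the letter D, and the augmented 11th above A# is D##.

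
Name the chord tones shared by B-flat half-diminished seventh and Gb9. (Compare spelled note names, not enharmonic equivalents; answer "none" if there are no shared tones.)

Bb, Db, Fb, Ab

B-flat half-diminished seventh: Bb Db Fb Ab
Gb9: Gb Bb Db Fb Ab
Common to both → Bb, Db, Fb, Ab.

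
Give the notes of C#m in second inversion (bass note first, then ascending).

G# – C# – E

C#m = C#–E–G#; second inversion → fifth (G#) lowest.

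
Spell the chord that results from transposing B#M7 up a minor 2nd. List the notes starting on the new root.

Transposed root: B# → C# (minor 2nd up). So we spell C# major seventh:
Root: C#
Major 3rd (3rd): E#
Perfect 5th (5th): G#
Major 7th (7th): B#

C#, E#, G#, B#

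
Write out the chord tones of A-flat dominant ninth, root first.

A-flat, C, E-flat, G-flat, B-flat

A-flat dominant ninth is a dominant ninth built on A-flat.
A-flat — root
C — major 3rd
E-flat — perfect 5th
G-flat — minor 7th
B-flat — major 9th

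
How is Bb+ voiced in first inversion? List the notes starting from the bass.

Bb+ = Bb–D–F#; first inversion → third (D) lowest.

D, F#, Bb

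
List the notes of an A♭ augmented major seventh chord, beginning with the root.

Ab – C – E – G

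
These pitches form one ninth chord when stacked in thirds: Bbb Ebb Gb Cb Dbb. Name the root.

Cb

Arranged so that each adjacent pair is a third by letter name: Cb – Ebb – Gb – Bbb – Dbb.
The bottom of that stack, Cb, is the root (this is Cb minor seventh flat nine).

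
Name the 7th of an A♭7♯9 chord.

Gb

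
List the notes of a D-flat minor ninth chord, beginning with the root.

Db Fb Ab Cb Eb

D-flat minor ninth: minor ninth on Db.
Root: Db
Minor 3rd (3rd): Fb
Perfect 5th (5th): Ab
Minor 7th (7th): Cb
Major 9th (9th): Eb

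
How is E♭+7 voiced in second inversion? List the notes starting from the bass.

In root position, E♭+7 is E♭–G–B–D♭.
Second inversion puts the fifth (B) in the bass.

B, D♭, E♭, G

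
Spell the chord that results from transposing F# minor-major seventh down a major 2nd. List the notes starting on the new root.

E G B D-sharp

Transposed root: F-sharp → E (major 2nd down). So we spell E minor-major seventh:
E — root
G — minor 3rd
B — perfect 5th
D-sharp — major 7th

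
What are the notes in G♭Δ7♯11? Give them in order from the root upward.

G♭Δ7♯11 is a major seventh sharp eleven built on Gb.
Root: Gb
Major 3rd (3rd): Bb
Perfect 5th (5th): Db
Major 7th (7th): F
Augmented 11th (11th): C

Gb Bb Db F C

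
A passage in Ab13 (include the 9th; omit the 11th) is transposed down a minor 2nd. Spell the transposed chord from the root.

A minor 2nd down from Ab is G, so the new chord is G dominant thirteenth.
Root: G
Major 3rd (3rd): B
Perfect 5th (5th): D
Minor 7th (7th): F
Major 9th (9th): A
Major 13th (13th): E

G, B, D, F, A, E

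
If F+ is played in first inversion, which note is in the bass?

A

F+ = F–A–C♯. First inversion → third in the bass = A.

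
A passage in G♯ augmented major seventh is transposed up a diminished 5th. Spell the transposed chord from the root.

D  F#  A#  C#

A diminished 5th up from G# is D, so the new chord is D augmented major seventh.
D — root
F# — major 3rd
A# — augmented 5th
C# — major 7th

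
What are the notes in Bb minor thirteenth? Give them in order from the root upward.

B-flat D-flat F A-flat C E-flat G

Root B-flat, quality minor thirteenth:
root → B-flat
3rd (minor 3rd) → D-flat
5th (perfect 5th) → F
7th (minor 7th) → A-flat
9th (major 9th) → C
11th (perfect 11th) → E-flat
13th (major 13th) → G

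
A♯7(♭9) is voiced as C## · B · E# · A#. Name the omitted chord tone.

G#

A♯7(♭9) = A#, C##, E#, G#, B. The voicing lacks the 7th (minor 7th), G#.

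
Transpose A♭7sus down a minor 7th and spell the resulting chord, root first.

Bb, Eb, F, Ab

Transposed root: Ab → Bb (minor 7th down). So we spell Bb dominant seventh suspended fourth:
Bb — root
Eb — perfect 4th
F — perfect 5th
Ab — minor 7th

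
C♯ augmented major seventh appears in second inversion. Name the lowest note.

C♯ augmented major seventh in root position is C#–E#–G##–B#.
Second inversion places the fifth in the bass, which is G##.

G##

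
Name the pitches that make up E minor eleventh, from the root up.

E minor eleventh is a minor eleventh built on E.
- root: E
- minor 3rd: G
- perfect 5th: B
- minor 7th: D
- major 9th: F-sharp
- perfect 11th: A

E – G – B – D – F-sharp – A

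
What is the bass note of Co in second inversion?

Gb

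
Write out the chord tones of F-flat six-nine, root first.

F-flat six-nine is a six-nine built on Fb.
- root: Fb
- major 3rd: Ab
- perfect 5th: Cb
- major 6th: Db
- major 9th: Gb

Fb  Ab  Cb  Db  Gb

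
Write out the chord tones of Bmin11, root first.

Bmin11: minor eleventh on B.
root → B
3rd (minor 3rd) → D
5th (perfect 5th) → F#
7th (minor 7th) → A
9th (major 9th) → C#
11th (perfect 11th) → E

B, D, F#, A, C#, E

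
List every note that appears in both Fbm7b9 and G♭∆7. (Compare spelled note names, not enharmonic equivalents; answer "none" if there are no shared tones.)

none

Fbm7b9: Fb Abb Cb Ebb Gbb
G♭∆7: Gb Bb Db F
Common to both → none.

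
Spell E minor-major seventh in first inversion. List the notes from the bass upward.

G – B – D-sharp – E

E minor-major seventh = E–G–B–D-sharp; first inversion → third (G) lowest.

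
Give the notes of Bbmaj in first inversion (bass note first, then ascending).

In root position, Bbmaj is Bb–D–F.
First inversion puts the third (D) in the bass.

D, F, Bb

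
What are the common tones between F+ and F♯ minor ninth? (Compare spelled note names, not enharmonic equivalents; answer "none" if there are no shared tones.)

F+: F A C#
F♯ minor ninth: F# A C# E G#
Common to both → A, C#.

A, C#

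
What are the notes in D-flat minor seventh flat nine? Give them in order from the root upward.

Db, Fb, Ab, Cb, Ebb

Root Db, quality minor seventh flat nine:
- root: Db
- minor 3rd: Fb
- perfect 5th: Ab
- minor 7th: Cb
- minor 9th: Ebb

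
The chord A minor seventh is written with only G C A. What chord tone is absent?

The full A minor seventh chord is A, C, E, G.
Comparing with the voicing, the perfect 5th (5th) — E — is absent.

E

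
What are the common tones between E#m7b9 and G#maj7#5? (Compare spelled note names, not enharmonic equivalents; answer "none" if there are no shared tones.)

E#m7b9 = E#, G#, B#, D#, F#.
G#maj7#5 = G#, B#, D##, F##.
Shared: G#, B#.

G#, B#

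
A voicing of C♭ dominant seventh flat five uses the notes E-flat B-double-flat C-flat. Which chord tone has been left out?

G-double-flat

C♭ dominant seventh flat five = C-flat, E-flat, G-double-flat, B-double-flat. The voicing lacks the 5th (diminished 5th), G-double-flat.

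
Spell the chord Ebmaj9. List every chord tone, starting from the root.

Eb, G, Bb, D, F

Ebmaj9 is a major ninth built on Eb.
Eb — root
G — major 3rd
Bb — perfect 5th
D — major 7th
F — major 9th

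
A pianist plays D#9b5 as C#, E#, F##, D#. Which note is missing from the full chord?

The full D#9b5 chord is D#, F##, A, C#, E#.
Comparing with the voicing, the diminished 5th (5th) — A — is absent.

A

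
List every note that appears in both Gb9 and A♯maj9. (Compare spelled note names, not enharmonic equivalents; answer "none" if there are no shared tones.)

Gb9: Gb Bb Db Fb Ab
A♯maj9: A# C## E# G## B#
Common to both → none.

none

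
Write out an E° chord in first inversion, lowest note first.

G, B♭, E

In root position, E° is E–G–B♭.
First inversion puts the third (G) in the bass.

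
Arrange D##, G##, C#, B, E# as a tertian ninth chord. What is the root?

C#

Stacking in thirds gives C# – E# – G## – B – D##, so C# is the root — C# dominant seventh sharp nine sharp five.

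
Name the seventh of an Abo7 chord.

Root of Abo7 = Ab. The 7th is a diminished 7th: Ab up a diminished 7th → Gbb.

Gbb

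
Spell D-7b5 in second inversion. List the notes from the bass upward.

Ab, C, D, F

In root position, D-7b5 is D–F–Ab–C.
Second inversion puts the fifth (Ab) in the bass.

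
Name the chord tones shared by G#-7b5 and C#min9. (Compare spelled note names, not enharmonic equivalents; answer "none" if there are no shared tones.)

G# B

G#-7b5: G# B D F#
C#min9: C# E G# B D#
Common to both → G#, B.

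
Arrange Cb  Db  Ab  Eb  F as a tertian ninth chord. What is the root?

Db

Arranged so that each adjacent pair is a third by letter name: Db – F – Ab – Cb – Eb.
The bottom of that stack, Db, is the root (this is Db dominant ninth).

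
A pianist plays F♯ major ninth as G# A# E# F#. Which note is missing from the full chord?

The full F♯ major ninth chord is F#, A#, C#, E#, G#.
Comparing with the voicing, the perfect 5th (5th) — C# — is absent.

C#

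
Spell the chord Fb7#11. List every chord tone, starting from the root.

Fb7#11: dominant seventh sharp eleven on F♭.
Root: F♭
Major 3rd (3rd): A♭
Perfect 5th (5th): C♭
Minor 7th (7th): E𝄫
Augmented 11th (11th): B♭

F♭, A♭, C♭, E𝄫, B♭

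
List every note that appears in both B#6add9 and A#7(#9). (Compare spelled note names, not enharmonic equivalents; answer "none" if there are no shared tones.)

B#6add9: B# D## F## G## C##
A#7(#9): A# C## E# G# B##
Common to both → C##.

C##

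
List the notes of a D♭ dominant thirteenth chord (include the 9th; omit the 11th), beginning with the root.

Db – F – Ab – Cb – Eb – Bb

D♭ dominant thirteenth is a dominant thirteenth built on Db.
- root: Db
- major 3rd: F
- perfect 5th: Ab
- minor 7th: Cb
- major 9th: Eb
- major 13th: Bb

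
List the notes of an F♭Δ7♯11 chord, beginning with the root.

Root Fb, quality major seventh sharp eleven:
Fb — root
Ab — major 3rd
Cb — perfect 5th
Eb — major 7th
Bb — augmented 11th

Fb – Ab – Cb – Eb – Bb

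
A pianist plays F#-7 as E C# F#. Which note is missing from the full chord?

A

The full F#-7 chord is F#, A, C#, E.
Comparing with the voicing, the minor 3rd (3rd) — A — is absent.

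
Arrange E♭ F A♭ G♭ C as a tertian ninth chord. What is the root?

Arranged so that each adjacent pair is a third by letter name: F – A♭ – C – E♭ – G♭.
The bottom of that stack, F, is the root (this is F minor seventh flat nine).

F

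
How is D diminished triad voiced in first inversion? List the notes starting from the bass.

F, A♭, D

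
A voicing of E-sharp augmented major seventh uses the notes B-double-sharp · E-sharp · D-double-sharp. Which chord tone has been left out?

The full E-sharp augmented major seventh chord is E-sharp, G-double-sharp, B-double-sharp, D-double-sharp.
Comparing with the voicing, the major 3rd (3rd) — G-double-sharp — is absent.

G-double-sharp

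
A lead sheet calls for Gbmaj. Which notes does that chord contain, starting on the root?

G♭, B♭, D♭

Root G♭, quality major triad:
root → G♭
3rd (major 3rd) → B♭
5th (perfect 5th) → D♭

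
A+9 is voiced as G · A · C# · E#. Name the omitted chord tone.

A+9 = A, C#, E#, G, B. The voicing lacks the 9th (major 9th), B.

B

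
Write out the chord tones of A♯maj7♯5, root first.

A♯maj7♯5: augmented major seventh on A#.
- root: A#
- major 3rd: C##
- augmented 5th: E##
- major 7th: G##

A# C## E## G##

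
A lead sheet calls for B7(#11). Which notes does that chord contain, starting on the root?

B  D#  F#  A  E#

Root B, quality dominant seventh sharp eleven:
B — root
D# — major 3rd
F# — perfect 5th
A — minor 7th
E# — augmented 11th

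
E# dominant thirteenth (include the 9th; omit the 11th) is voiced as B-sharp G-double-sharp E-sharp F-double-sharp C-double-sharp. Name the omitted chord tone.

The full E# dominant thirteenth chord is E-sharp, G-double-sharp, B-sharp, D-sharp, F-double-sharp, C-double-sharp.
Comparing with the voicing, the minor 7th (7th) — D-sharp — is absent.

D-sharp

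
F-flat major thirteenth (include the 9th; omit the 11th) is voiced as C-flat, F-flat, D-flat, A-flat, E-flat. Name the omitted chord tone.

G-flat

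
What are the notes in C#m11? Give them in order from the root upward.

C♯ E G♯ B D♯ F♯

C#m11: minor eleventh on C♯.
Root: C♯
Minor 3rd (3rd): E
Perfect 5th (5th): G♯
Minor 7th (7th): B
Major 9th (9th): D♯
Perfect 11th (11th): F♯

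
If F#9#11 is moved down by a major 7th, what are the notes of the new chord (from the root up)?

Transposed root: F# → G (major 7th down). So we spell G dominant ninth sharp eleven:
- root: G
- major 3rd: B
- perfect 5th: D
- minor 7th: F
- major 9th: A
- augmented 11th: C#

G, B, D, F, A, C#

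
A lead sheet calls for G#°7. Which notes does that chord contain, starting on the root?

G#, B, D, F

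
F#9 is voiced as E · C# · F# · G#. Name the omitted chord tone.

The full F#9 chord is F#, A#, C#, E, G#.
Comparing with the voicing, the major 3rd (3rd) — A# — is absent.

A#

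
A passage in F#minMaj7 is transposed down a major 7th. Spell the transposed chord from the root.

G – Bb – D – F#

A major 7th down from F# is G, so the new chord is G minor-major seventh.
- root: G
- minor 3rd: Bb
- perfect 5th: D
- major 7th: F#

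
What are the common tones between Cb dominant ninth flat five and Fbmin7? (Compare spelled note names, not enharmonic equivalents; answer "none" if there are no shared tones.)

Cb

Cb dominant ninth flat five: Cb Eb Gbb Bbb Db
Fbmin7: Fb Abb Cb Ebb
Common to both → Cb.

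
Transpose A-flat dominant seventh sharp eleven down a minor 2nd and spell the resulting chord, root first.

G, B, D, F, C-sharp

A-flat down a minor 2nd → G. New chord: G dominant seventh sharp eleven.
G — root
B — major 3rd
D — perfect 5th
F — minor 7th
C-sharp — augmented 11th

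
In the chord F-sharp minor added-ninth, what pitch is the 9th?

G#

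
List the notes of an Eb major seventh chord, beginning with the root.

Eb major seventh is a major seventh built on E-flat.
Root: E-flat
Major 3rd (3rd): G
Perfect 5th (5th): B-flat
Major 7th (7th): D

E-flat  G  B-flat  D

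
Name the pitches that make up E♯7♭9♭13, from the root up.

E♯ – G𝄪 – B♯ – D♯ – F♯ – C♯

E♯7♭9♭13 is a dominant seventh flat nine flat thirteen built on E♯.
E♯ — root
G𝄪 — major 3rd
B♯ — perfect 5th
D♯ — minor 7th
F♯ — minor 9th
C♯ — minor 13th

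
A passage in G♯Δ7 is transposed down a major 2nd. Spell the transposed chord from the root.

F#  A#  C#  E#

G# down a major 2nd → F#. New chord: F# major seventh.
Root: F#
Major 3rd (3rd): A#
Perfect 5th (5th): C#
Major 7th (7th): E#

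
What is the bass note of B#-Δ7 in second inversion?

F##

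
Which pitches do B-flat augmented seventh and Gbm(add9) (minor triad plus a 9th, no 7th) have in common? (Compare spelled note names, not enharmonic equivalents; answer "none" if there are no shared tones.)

Ab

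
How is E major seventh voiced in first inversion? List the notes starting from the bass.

G#  B  D#  E

E major seventh = E–G#–B–D#; first inversion → third (G#) lowest.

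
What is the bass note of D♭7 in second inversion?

Ab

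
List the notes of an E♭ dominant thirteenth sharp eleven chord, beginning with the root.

Root E-flat, quality dominant thirteenth sharp eleven:
- root: E-flat
- major 3rd: G
- perfect 5th: B-flat
- minor 7th: D-flat
- major 9th: F
- augmented 11th: A
- major 13th: C

E-flat, G, B-flat, D-flat, F, A, C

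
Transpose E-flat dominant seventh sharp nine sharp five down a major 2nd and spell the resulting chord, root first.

E-flat down a major 2nd → D-flat. New chord: D-flat dominant seventh sharp nine sharp five.
D-flat — root
F — major 3rd
A — augmented 5th
C-flat — minor 7th
E — augmented 9th

D-flat F A C-flat E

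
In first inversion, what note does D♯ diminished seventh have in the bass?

F♯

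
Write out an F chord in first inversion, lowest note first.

F = F–A–C; first inversion → third (A) lowest.

A, C, F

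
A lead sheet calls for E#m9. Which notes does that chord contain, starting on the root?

E#, G#, B#, D#, F##

E#m9: minor ninth on E#.
E# — root
G# — minor 3rd
B# — perfect 5th
D# — minor 7th
F## — major 9th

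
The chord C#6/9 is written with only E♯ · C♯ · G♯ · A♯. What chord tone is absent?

C#6/9 = C♯, E♯, G♯, A♯, D♯. The voicing lacks the 9th (major 9th), D♯.

D♯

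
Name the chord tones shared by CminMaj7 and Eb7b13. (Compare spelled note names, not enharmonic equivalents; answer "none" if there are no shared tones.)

Eb  G

CminMaj7 = C, Eb, G, B.
Eb7b13 = Eb, G, Bb, Db, Cb.
Shared: Eb, G.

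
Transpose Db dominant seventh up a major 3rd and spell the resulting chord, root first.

F  A  C  E-flat

Transposed root: D-flat → F (major 3rd up). So we spell F dominant seventh:
F — root
A — major 3rd
C — perfect 5th
E-flat — minor 7th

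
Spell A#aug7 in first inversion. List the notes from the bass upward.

C𝄪, E𝄪, G♯, A♯

In root position, A#aug7 is A♯–C𝄪–E𝄪–G♯.
First inversion puts the third (C𝄪) in the bass.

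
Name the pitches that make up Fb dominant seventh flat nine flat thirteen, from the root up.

F-flat – A-flat – C-flat – E-double-flat – G-double-flat – D-double-flat

Fb dominant seventh flat nine flat thirteen is a dominant seventh flat nine flat thirteen built on F-flat.
- root: F-flat
- major 3rd: A-flat
- perfect 5th: C-flat
- minor 7th: E-double-flat
- minor 9th: G-double-flat
- minor 13th: D-double-flat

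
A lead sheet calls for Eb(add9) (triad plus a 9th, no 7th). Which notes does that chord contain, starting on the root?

Root E♭, quality added-ninth:
root → E♭
3rd (major 3rd) → G
5th (perfect 5th) → B♭
9th (major 9th) → F

E♭, G, B♭, F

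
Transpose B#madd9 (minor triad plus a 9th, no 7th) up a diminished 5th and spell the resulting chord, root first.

F♯ – A – C♯ – G♯

B♯ up a diminished 5th → F♯. New chord: F♯ minor added-ninth.
F♯ — root
A — minor 3rd
C♯ — perfect 5th
G♯ — major 9th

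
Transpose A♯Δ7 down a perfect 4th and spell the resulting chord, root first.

E#  G##  B#  D##

Transposed root: A# → E# (perfect 4th down). So we spell E# major seventh:
root → E#
3rd (major 3rd) → G##
5th (perfect 5th) → B#
7th (major 7th) → D##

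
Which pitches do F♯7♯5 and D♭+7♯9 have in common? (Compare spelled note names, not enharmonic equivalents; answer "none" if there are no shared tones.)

E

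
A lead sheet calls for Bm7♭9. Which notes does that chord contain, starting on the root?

Bm7♭9: minor seventh flat nine on B.
- root: B
- minor 3rd: D
- perfect 5th: F♯
- minor 7th: A
- minor 9th: C

B, D, F♯, A, C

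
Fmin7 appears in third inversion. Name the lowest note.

Fmin7 = F–Ab–C–Eb. Third inversion → seventh in the bass = Eb.

Eb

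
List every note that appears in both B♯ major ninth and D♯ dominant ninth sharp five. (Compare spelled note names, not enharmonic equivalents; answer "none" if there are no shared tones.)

F-double-sharp, A-double-sharp

B♯ major ninth = B-sharp, D-double-sharp, F-double-sharp, A-double-sharp, C-double-sharp.
D♯ dominant ninth sharp five = D-sharp, F-double-sharp, A-double-sharp, C-sharp, E-sharp.
Shared: F-double-sharp, A-double-sharp.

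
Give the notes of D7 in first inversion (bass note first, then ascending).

In root position, D7 is D–F♯–A–C.
First inversion puts the third (F♯) in the bass.

F♯ – A – C – D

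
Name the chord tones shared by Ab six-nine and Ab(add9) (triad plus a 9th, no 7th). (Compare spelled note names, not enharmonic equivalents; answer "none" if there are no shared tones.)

Ab six-nine = Ab, C, Eb, F, Bb.
Ab(add9) = Ab, C, Eb, Bb.
Shared: Ab, C, Eb, Bb.

Ab – C – Eb – Bb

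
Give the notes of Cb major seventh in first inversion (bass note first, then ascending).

Cb major seventh = C-flat–E-flat–G-flat–B-flat; first inversion → third (E-flat) lowest.

E-flat G-flat B-flat C-flat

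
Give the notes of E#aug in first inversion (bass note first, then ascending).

G##  B##  E#

In root position, E#aug is E#–G##–B##.
First inversion puts the third (G##) in the bass.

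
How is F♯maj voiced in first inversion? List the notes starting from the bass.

F♯maj = F♯–A♯–C♯; first inversion → third (A♯) lowest.

A♯ C♯ F♯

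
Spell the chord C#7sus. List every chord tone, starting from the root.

C#, F#, G#, B

C#7sus: dominant seventh suspended fourth on C#.
C# — root
F# — perfect 4th
G# — perfect 5th
B — minor 7th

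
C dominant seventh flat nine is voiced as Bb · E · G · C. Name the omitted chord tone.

Db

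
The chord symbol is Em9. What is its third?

Em9 is built on E; its 3rd is a minor 3rd above the root.
A third above E uses the letter G, and the minor 3rd above E is G.

G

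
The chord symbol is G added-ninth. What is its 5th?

D

Root of G added-ninth = G. The 5th is a perfect 5th: G up a perfect 5th → D.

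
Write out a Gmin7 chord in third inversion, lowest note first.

Gmin7 = G–B♭–D–F; third inversion → seventh (F) lowest.

F, G, B♭, D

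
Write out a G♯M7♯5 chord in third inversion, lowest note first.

In root position, G♯M7♯5 is G#–B#–D##–F##.
Third inversion puts the seventh (F##) in the bass.

F## G# B# D##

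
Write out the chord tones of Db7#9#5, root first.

D♭, F, A, C♭, E

Db7#9#5 is a dominant seventh sharp nine sharp five built on D♭.
D♭ — root
F — major 3rd
A — augmented 5th
C♭ — minor 7th
E — augmented 9th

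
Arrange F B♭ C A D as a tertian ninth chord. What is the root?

Arranged so that each adjacent pair is a third by letter name: B♭ – D – F – A – C.
The bottom of that stack, B♭, is the root (this is B♭ major ninth).

B♭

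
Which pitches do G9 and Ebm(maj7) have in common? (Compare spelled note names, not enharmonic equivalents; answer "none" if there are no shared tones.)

G9: G B D F A
Ebm(maj7): Eb Gb Bb D
Common to both → D.

D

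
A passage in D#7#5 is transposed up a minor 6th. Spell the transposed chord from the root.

D♯ up a minor 6th → B. New chord: B augmented seventh.
- root: B
- major 3rd: D♯
- augmented 5th: F𝄪
- minor 7th: A

B  D♯  F𝄪  A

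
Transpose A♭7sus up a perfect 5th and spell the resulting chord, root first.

A♭ up a perfect 5th → E♭. New chord: E♭ dominant seventh suspended fourth.
root → E♭
4th (perfect 4th) → A♭
5th (perfect 5th) → B♭
7th (minor 7th) → D♭

E♭, A♭, B♭, D♭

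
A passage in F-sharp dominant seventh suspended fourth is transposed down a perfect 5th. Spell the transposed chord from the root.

A perfect 5th down from F-sharp is B, so the new chord is B dominant seventh suspended fourth.
- root: B
- perfect 4th: E
- perfect 5th: F-sharp
- minor 7th: A

B – E – F-sharp – A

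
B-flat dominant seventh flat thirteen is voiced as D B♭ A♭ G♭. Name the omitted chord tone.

F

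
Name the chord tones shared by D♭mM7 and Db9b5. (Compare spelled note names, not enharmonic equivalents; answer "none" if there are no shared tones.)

D♭

D♭mM7: D♭ F♭ A♭ C
Db9b5: D♭ F A𝄫 C♭ E♭
Common to both → D♭.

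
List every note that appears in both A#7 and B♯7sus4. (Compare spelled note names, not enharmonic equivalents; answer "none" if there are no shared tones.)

A♯, E♯

A#7: A♯ C𝄪 E♯ G♯
B♯7sus4: B♯ E♯ F𝄪 A♯
Common to both → A♯, E♯.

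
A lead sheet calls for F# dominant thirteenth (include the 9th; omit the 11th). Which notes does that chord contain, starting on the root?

Root F-sharp, quality dominant thirteenth:
root → F-sharp
3rd (major 3rd) → A-sharp
5th (perfect 5th) → C-sharp
7th (minor 7th) → E
9th (major 9th) → G-sharp
13th (major 13th) → D-sharp

F-sharp – A-sharp – C-sharp – E – G-sharp – D-sharp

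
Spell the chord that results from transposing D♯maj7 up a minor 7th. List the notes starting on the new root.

C#, E#, G#, B#

D# up a minor 7th → C#. New chord: C# major seventh.
Root: C#
Major 3rd (3rd): E#
Perfect 5th (5th): G#
Major 7th (7th): B#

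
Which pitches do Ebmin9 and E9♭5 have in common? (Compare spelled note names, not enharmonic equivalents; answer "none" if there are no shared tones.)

Bb

Ebmin9 = Eb, Gb, Bb, Db, F.
E9♭5 = E, G#, Bb, D, F#.
Shared: Bb.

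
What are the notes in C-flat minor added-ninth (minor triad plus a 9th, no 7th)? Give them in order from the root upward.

C-flat E-double-flat G-flat D-flat

Root C-flat, quality minor added-ninth:
Root: C-flat
Minor 3rd (3rd): E-double-flat
Perfect 5th (5th): G-flat
Major 9th (9th): D-flat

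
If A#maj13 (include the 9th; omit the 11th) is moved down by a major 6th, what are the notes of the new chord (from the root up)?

Transposed root: A♯ → C♯ (major 6th down). So we spell C♯ major thirteenth:
root → C♯
3rd (major 3rd) → E♯
5th (perfect 5th) → G♯
7th (major 7th) → B♯
9th (major 9th) → D♯
13th (major 13th) → A♯

C♯  E♯  G♯  B♯  D♯  A♯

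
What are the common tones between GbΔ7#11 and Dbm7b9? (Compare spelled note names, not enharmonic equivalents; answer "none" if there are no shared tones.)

GbΔ7#11 = Gb, Bb, Db, F, C.
Dbm7b9 = Db, Fb, Ab, Cb, Ebb.
Shared: Db.

Db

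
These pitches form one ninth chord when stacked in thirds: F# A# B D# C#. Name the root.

B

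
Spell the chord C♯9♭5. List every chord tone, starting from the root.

C# – E# – G – B – D#

C♯9♭5: dominant ninth flat five on C#.
- root: C#
- major 3rd: E#
- diminished 5th: G
- minor 7th: B
- major 9th: D#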